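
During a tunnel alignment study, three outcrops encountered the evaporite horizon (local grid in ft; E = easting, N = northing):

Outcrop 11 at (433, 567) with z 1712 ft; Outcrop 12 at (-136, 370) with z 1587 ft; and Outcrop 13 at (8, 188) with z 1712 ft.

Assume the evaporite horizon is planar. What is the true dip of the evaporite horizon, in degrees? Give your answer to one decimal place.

28.3°

Let the plane be z = a·E + b·N + c.
Outcrop 12−Outcrop 11: −569a − 197b = −125;  Outcrop 13−Outcrop 11: −425a − 379b = 0.
Solving gives a = 0.35910, b = −0.40269.
Gradient magnitude |∇z| = √(a² + b²) = √(0.12895 + 0.16216) = 0.53955.
True dip = arctan(0.53955) = 28.3°, dipping toward NW (azimuth ≈ 318°).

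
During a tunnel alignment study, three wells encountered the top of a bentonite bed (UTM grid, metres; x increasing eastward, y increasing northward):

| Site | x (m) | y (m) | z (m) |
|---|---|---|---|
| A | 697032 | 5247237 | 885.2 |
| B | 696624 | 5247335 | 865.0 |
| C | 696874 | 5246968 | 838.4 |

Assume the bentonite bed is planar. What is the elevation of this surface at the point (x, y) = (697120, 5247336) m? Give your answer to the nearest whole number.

Let the plane be z = a·x + b·y + c.
B−A: −408a + 98b = −20.2;  C−A: −158a − 269b = −46.8.
Solving gives a = 0.08001054, b = 0.12698266.
Then c = 885.2 − a·697032 − b·5247237 = −721192.80.
At (697120, 5247336): z = 55776.9 + 666320.7 − 721192.80 = 904.8 m.

905 m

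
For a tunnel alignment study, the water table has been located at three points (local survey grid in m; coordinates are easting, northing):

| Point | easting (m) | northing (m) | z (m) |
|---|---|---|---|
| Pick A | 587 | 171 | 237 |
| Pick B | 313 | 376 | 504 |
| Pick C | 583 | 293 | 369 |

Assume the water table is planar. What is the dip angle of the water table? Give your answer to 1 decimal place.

Let the plane be z = a·easting + b·northing + c.
Pick B−Pick A: −274a + 205b = 267;  Pick C−Pick A: −4a + 122b = 132.
Solving gives a = −0.16910, b = 1.07642.
Gradient magnitude |∇z| = √(a² + b²) = √(0.02859 + 1.15869) = 1.08962.
True dip = arctan(1.08962) = 47.5°, dipping toward S (azimuth ≈ 171°).

47.5°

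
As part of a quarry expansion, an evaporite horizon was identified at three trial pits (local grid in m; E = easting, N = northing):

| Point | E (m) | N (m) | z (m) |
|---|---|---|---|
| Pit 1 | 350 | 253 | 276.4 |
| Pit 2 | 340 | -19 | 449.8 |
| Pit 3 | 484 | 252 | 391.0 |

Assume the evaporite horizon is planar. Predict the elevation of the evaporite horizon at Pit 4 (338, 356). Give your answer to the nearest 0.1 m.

197.3 m

Let the plane be z = a·E + b·N + c.
Pit 2−Pit 1: −10a − 272b = 173.4;  Pit 3−Pit 1: 134a − 1b = 114.6.
Solving gives a = 0.85023, b = −0.66876.
Then c = 276.4 − a·350 − b·253 = 148.01.
At (338, 356): z = 287.4 − 238.1 + 148.01 = 197.3 m.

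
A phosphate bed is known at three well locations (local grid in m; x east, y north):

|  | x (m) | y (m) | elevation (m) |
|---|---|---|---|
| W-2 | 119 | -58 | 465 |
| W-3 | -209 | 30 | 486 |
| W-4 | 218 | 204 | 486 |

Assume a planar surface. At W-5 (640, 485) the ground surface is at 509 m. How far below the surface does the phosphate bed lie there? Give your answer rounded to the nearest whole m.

13 m

Let the plane be z = a·x + b·y + c.
W-3−W-2: −328a + 88b = 21;  W-4−W-2: 99a + 262b = 21.
Solving gives a = −0.03861, b = 0.09474.
Then c = 465 − a·119 − b·-58 = 475.09.
At (640, 485): z_contact = −24.7 + 45.9 + 475.09 = 496.3 m.
Depth below ground = 509 − 496.3 = 13 m.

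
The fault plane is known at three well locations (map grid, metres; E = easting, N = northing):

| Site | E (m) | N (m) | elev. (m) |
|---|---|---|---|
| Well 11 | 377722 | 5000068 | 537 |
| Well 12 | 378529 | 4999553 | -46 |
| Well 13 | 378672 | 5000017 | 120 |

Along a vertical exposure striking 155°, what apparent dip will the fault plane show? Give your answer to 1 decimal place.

31.6°

Two edge vectors: Well 11→Well 12 = (807, -515, -583), Well 11→Well 13 = (950, -51, -417).
Normal n = (Well 11→Well 12) × (Well 11→Well 13) = (185022, -217331, 448093).
So ∂z/∂E = −n_x/n_z = −0.41291 and ∂z/∂N = −n_y/n_z = 0.48501.
Unit vector along 155° is (sin 155°, cos 155°) = (0.4226, -0.9063).
Slope in that direction = a·(0.4226) + b·(-0.9063) = −0.61407.
Apparent dip = arctan|0.61407| = 31.6° (true dip is 32.5°, so apparent ≤ true as expected).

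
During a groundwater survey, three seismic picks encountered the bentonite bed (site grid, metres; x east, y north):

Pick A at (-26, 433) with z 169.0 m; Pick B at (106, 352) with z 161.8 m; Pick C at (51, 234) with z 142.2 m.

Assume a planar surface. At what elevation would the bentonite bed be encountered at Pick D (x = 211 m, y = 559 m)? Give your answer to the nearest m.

Two edge vectors: Pick A→Pick B = (132, -81, -7.2), Pick A→Pick C = (77, -199, -26.8).
Normal n = (Pick A→Pick B) × (Pick A→Pick C) = (738, 2983.2, -20031).
So ∂z/∂x = −n_x/n_z = 0.03684 and ∂z/∂y = −n_y/n_z = 0.14893.
Intercept c from Pick A: 169 + 0.96 − 64.49 = 105.47.
At (211, 559): z = 7.8 + 83.3 + 105.47 = 196.5 m.

196 m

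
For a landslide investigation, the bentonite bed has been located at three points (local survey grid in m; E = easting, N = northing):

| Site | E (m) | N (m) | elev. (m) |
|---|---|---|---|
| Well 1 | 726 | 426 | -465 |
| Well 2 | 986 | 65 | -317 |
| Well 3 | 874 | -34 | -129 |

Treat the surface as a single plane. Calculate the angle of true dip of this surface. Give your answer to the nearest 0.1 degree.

Two edge vectors: Well 1→Well 2 = (260, -361, 148), Well 1→Well 3 = (148, -460, 336).
Normal n = (Well 1→Well 2) × (Well 1→Well 3) = (-53216, -65456, -66172).
So ∂z/∂E = −n_x/n_z = −0.80421 and ∂z/∂N = −n_y/n_z = −0.98918.
Gradient magnitude |∇z| = √(a² + b²) = √(0.64675 + 0.97848) = 1.27484.
True dip = arctan(1.27484) = 51.9°, dipping toward NE (azimuth ≈ 039°).

51.9°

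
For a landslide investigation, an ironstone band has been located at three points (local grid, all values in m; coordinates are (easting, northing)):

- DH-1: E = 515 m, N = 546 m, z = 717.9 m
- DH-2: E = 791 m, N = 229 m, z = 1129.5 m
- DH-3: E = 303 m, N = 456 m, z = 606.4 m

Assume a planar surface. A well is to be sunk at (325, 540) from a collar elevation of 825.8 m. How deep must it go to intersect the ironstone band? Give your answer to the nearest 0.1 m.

Let the plane be z = a·E + b·N + c.
DH-2−DH-1: 276a − 317b = 411.6;  DH-3−DH-1: −212a − 90b = −111.5.
Solving gives a = 0.78647, b = −0.61368.
Then c = 717.9 − a·515 − b·546 = 647.94.
At (325, 540): z_contact = 255.60 − 331.39 + 647.94 = 572.15 m.
Depth below ground = 825.8 − 572.15 = 253.6 m.

253.6 m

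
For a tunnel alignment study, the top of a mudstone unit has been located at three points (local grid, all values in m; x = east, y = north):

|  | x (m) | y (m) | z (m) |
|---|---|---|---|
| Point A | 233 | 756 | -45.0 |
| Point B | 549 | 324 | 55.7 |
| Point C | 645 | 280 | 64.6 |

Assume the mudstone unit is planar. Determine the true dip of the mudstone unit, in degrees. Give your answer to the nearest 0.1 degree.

Let the plane be z = a·x + b·y + c.
Point B−Point A: 316a − 432b = 100.7;  Point C−Point A: 412a − 476b = 109.6.
Solving gives a = −0.02126, b = −0.24865.
Gradient magnitude |∇z| = √(a² + b²) = √(0.00045 + 0.06183) = 0.24956.
True dip = arctan(0.24956) = 14.0°, dipping toward N (azimuth ≈ 005°).

14.0°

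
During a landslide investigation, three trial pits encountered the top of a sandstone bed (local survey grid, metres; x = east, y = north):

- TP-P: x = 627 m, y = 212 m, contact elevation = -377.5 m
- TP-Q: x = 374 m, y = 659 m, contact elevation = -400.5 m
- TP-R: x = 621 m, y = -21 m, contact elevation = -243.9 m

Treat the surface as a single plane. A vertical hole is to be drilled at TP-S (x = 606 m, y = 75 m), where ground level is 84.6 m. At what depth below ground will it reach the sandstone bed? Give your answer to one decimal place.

368.1 m

Two edge vectors: TP-P→TP-Q = (-253, 447, -23), TP-P→TP-R = (-6, -233, 133.6).
Normal n = (TP-P→TP-Q) × (TP-P→TP-R) = (54360.2, 33938.8, 61631).
So ∂z/∂x = −n_x/n_z = −0.88203 and ∂z/∂y = −n_y/n_z = −0.55068.
Intercept c from TP-P: -377.5 + 553.03 + 116.74 = 292.27.
At (606, 75): z_contact = −534.51 − 41.30 + 292.27 = -283.53 m.
Depth below ground = 84.6 − (-283.53) = 368.1 m.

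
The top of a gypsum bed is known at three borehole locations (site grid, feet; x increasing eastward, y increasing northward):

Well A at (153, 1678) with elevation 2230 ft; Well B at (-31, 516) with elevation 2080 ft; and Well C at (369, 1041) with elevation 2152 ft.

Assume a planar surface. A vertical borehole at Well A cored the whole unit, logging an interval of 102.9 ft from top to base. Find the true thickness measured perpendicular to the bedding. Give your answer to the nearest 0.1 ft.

102.1 ft

Two edge vectors: Well A→Well B = (-184, -1162, -150), Well A→Well C = (216, -637, -78).
Normal n = (Well A→Well B) × (Well A→Well C) = (-4914, -46752, 368200).
So ∂z/∂x = −n_x/n_z = 0.01335 and ∂z/∂y = −n_y/n_z = 0.12697.
|∇z| = √(a²+b²) = 0.12767, so dip δ = arctan(0.12767) = 7.28°.
True thickness = vertical thickness × cos δ = 102.9 × cos 7.28° = 102.1 ft.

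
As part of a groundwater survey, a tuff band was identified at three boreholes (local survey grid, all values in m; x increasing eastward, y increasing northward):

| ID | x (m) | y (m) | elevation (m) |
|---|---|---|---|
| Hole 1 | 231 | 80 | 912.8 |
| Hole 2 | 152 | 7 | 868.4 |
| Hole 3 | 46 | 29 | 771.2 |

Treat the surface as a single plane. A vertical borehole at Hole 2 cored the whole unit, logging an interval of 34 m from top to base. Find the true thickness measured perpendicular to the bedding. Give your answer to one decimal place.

Two edge vectors: Hole 1→Hole 2 = (-79, -73, -44.4), Hole 1→Hole 3 = (-185, -51, -141.6).
Normal n = (Hole 1→Hole 2) × (Hole 1→Hole 3) = (8072.4, -2972.4, -9476).
So ∂z/∂x = −n_x/n_z = 0.85188 and ∂z/∂y = −n_y/n_z = −0.31368.
|∇z| = √(a²+b²) = 0.90779, so dip δ = arctan(0.90779) = 42.23°.
True thickness = vertical thickness × cos δ = 34 × cos 42.23° = 25.2 m.

25.2 m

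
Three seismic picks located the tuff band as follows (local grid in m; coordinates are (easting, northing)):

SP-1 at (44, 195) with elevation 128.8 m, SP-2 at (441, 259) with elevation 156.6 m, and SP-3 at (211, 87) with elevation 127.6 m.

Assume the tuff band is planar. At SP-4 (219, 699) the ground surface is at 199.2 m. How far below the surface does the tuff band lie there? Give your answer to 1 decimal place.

Two edge vectors: SP-1→SP-2 = (397, 64, 27.8), SP-1→SP-3 = (167, -108, -1.2).
Normal n = (SP-1→SP-2) × (SP-1→SP-3) = (2925.6, 5119, -53564).
So ∂z/∂E = −n_x/n_z = 0.05462 and ∂z/∂N = −n_y/n_z = 0.09557.
Intercept c from SP-1: 128.8 − 2.40 − 18.64 = 107.76.
At (219, 699): z_contact = 11.96 + 66.80 + 107.76 = 186.52 m.
Depth below ground = 199.2 − 186.52 = 12.7 m.

12.7 m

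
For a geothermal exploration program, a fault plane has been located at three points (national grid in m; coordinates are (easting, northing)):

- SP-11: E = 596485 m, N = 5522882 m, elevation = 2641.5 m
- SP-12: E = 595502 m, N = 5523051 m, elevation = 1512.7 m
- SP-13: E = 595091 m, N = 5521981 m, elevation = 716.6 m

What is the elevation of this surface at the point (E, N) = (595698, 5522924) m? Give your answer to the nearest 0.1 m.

Two edge vectors: SP-11→SP-12 = (-983, 169, -1128.8), SP-11→SP-13 = (-1394, -901, -1924.9).
Normal n = (SP-11→SP-12) × (SP-11→SP-13) = (-1342356.9, -318629.5, 1121269).
So ∂z/∂E = −n_x/n_z = 1.197176503 and ∂z/∂N = −n_y/n_z = 0.284168652.
Intercept c from SP-11: 2641.5 − 714097.83 − 1569429.93 = −2280886.26.
At (595698, 5522924): z = 713155.6 + 1569441.9 − 2280886.26 = 1711.3 m.

1711.3 m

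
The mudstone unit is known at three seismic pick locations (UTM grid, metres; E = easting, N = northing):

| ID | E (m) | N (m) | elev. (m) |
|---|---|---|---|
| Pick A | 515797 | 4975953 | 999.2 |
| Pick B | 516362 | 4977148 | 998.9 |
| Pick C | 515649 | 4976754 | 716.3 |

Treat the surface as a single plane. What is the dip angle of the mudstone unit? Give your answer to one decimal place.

Two edge vectors: Pick A→Pick B = (565, 1195, -0.3), Pick A→Pick C = (-148, 801, -282.9).
Normal n = (Pick A→Pick B) × (Pick A→Pick C) = (-337825.2, 159882.9, 629425).
So ∂z/∂E = −n_x/n_z = 0.53672 and ∂z/∂N = −n_y/n_z = −0.25401.
Gradient magnitude |∇z| = √(a² + b²) = √(0.28807 + 0.06452) = 0.59379.
True dip = arctan(0.59379) = 30.7°, dipping toward WNW (azimuth ≈ 295°).

30.7°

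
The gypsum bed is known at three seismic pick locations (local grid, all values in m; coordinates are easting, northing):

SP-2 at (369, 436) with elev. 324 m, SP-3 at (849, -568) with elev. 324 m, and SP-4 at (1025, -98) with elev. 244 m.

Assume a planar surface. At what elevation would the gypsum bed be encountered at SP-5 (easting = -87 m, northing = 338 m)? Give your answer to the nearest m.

Let the plane be z = a·easting + b·northing + c.
SP-3−SP-2: 480a − 1004b = 0;  SP-4−SP-2: 656a − 534b = −80.
Solving gives a = −0.19965, b = −0.09545.
Then c = 324 − a·369 − b·436 = 439.29.
At (-87, 338): z = 17.4 − 32.3 + 439.29 = 424.4 m.

424 m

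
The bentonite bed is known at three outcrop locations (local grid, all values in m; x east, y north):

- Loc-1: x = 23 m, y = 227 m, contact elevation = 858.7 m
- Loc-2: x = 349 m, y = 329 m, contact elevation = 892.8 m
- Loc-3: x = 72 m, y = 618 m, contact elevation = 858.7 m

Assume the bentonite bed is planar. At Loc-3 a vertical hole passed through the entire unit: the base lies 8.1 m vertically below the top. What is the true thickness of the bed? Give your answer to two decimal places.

8.05 m

Two edge vectors: Loc-1→Loc-2 = (326, 102, 34.1), Loc-1→Loc-3 = (49, 391, 0).
Normal n = (Loc-1→Loc-2) × (Loc-1→Loc-3) = (-13333.1, 1670.9, 122468).
So ∂z/∂x = −n_x/n_z = 0.10887 and ∂z/∂y = −n_y/n_z = −0.01364.
|∇z| = √(a²+b²) = 0.10972, so dip δ = arctan(0.10972) = 6.26°.
True thickness = vertical thickness × cos δ = 8.1 × cos 6.26° = 8.05 m.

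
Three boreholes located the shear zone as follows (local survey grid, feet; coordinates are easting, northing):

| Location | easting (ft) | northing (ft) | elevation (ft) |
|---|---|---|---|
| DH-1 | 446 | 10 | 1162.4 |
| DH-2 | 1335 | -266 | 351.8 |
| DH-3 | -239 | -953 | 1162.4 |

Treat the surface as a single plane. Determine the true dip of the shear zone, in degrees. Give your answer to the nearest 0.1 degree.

Let the plane be z = a·easting + b·northing + c.
DH-2−DH-1: 889a − 276b = −810.6;  DH-3−DH-1: −685a − 963b = 0.
Solving gives a = −0.74687, b = 0.53127.
Gradient magnitude |∇z| = √(a² + b²) = √(0.55782 + 0.28224) = 0.91655.
True dip = arctan(0.91655) = 42.5°, dipping toward SE (azimuth ≈ 125°).

42.5°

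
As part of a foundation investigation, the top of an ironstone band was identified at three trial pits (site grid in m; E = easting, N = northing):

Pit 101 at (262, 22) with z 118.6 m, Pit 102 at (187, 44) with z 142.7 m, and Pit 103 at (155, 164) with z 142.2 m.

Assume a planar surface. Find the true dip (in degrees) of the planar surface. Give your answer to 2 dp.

19.96°

Two edge vectors: Pit 101→Pit 102 = (-75, 22, 24.1), Pit 101→Pit 103 = (-107, 142, 23.6).
Normal n = (Pit 101→Pit 102) × (Pit 101→Pit 103) = (-2903, -808.7, -8296).
So ∂z/∂E = −n_x/n_z = −0.34993 and ∂z/∂N = −n_y/n_z = −0.09748.
Gradient magnitude |∇z| = √(a² + b²) = √(0.12245 + 0.00950) = 0.36325.
True dip = arctan(0.36325) = 19.96°, dipping toward ENE (azimuth ≈ 074°).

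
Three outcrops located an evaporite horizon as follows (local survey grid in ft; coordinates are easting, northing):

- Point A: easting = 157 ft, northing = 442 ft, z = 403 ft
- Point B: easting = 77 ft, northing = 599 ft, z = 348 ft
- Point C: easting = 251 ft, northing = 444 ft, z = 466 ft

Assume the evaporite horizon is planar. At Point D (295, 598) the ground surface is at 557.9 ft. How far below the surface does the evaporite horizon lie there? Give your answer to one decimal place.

63.7 ft

Two edge vectors: Point A→Point B = (-80, 157, -55), Point A→Point C = (94, 2, 63).
Normal n = (Point A→Point B) × (Point A→Point C) = (10001, -130, -14918).
So ∂z/∂easting = −n_x/n_z = 0.67040 and ∂z/∂northing = −n_y/n_z = −0.00871.
Intercept c from Point A: 403 − 105.25 + 3.85 = 301.60.
At (295, 598): z_contact = 197.77 − 5.21 + 301.60 = 494.16 ft.
Depth below ground = 557.9 − 494.16 = 63.7 ft.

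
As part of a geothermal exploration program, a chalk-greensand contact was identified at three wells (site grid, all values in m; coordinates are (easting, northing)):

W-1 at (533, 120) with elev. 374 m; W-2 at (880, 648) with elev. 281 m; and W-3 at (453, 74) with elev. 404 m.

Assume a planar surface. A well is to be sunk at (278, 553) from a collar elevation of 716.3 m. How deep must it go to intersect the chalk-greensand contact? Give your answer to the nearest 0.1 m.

181.2 m

Let the plane be z = a·E + b·N + c.
W-2−W-1: 347a + 528b = −93;  W-3−W-1: −80a − 46b = 30.
Solving gives a = −0.43999, b = 0.11302.
Then c = 374 − a·533 − b·120 = 594.95.
At (278, 553): z_contact = −122.32 + 62.50 + 594.95 = 535.14 m.
Depth below ground = 716.3 − 535.14 = 181.2 m.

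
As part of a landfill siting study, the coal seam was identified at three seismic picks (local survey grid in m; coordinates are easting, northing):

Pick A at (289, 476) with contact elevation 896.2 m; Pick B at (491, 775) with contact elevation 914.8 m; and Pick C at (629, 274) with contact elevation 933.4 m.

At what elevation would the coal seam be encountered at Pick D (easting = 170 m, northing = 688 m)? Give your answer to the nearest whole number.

882 m

Two edge vectors: Pick A→Pick B = (202, 299, 18.6), Pick A→Pick C = (340, -202, 37.2).
Normal n = (Pick A→Pick B) × (Pick A→Pick C) = (14880, -1190.4, -142464).
So ∂z/∂easting = −n_x/n_z = 0.10445 and ∂z/∂northing = −n_y/n_z = −0.00836.
Intercept c from Pick A: 896.2 − 30.19 + 3.98 = 869.99.
At (170, 688): z = 17.8 − 5.7 + 869.99 = 882.0 m.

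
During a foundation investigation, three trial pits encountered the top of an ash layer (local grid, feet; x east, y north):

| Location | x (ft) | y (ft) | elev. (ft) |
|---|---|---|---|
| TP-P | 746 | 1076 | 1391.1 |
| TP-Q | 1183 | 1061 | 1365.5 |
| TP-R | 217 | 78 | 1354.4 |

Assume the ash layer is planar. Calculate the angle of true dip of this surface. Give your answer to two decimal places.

4.98°

Two edge vectors: TP-P→TP-Q = (437, -15, -25.6), TP-P→TP-R = (-529, -998, -36.7).
Normal n = (TP-P→TP-Q) × (TP-P→TP-R) = (-24998.3, 29580.3, -444061).
So ∂z/∂x = −n_x/n_z = −0.05629 and ∂z/∂y = −n_y/n_z = 0.06661.
Gradient magnitude |∇z| = √(a² + b²) = √(0.00317 + 0.00444) = 0.08721.
True dip = arctan(0.08721) = 4.98°, dipping toward SE (azimuth ≈ 140°).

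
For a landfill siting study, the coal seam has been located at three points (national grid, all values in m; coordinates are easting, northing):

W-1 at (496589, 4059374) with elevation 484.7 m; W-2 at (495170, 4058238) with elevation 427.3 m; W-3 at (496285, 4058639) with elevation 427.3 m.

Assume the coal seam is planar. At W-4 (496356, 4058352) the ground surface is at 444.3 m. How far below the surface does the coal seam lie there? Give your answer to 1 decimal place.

45.7 m

Let the plane be z = a·easting + b·northing + c.
W-2−W-1: −1419a − 1136b = −57.4;  W-3−W-1: −304a − 735b = −57.4.
Solving gives a = −0.032994133, b = 0.091741791.
Then c = 484.7 − a·496589 − b·4059374 = −355545.02.
At (496356, 4058352): z_contact = −16376.84 + 372320.48 − 355545.02 = 398.63 m.
Depth below ground = 444.3 − 398.63 = 45.7 m.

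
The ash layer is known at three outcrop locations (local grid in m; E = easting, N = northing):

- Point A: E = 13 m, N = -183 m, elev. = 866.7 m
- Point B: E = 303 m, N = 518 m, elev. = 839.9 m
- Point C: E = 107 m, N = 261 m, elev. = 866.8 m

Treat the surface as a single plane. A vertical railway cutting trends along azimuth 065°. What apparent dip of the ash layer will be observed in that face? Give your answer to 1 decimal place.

8.8°

Two edge vectors: Point A→Point B = (290, 701, -26.8), Point A→Point C = (94, 444, 0.1).
Normal n = (Point A→Point B) × (Point A→Point C) = (11969.3, -2548.2, 62866).
So ∂z/∂E = −n_x/n_z = −0.19039 and ∂z/∂N = −n_y/n_z = 0.04053.
Unit vector along 065° is (sin 65°, cos 65°) = (0.9063, 0.4226).
Slope in that direction = a·(0.9063) + b·(0.4226) = −0.15543.
Apparent dip = arctan|0.15543| = 8.8° (true dip is 11.0°, so apparent ≤ true as expected).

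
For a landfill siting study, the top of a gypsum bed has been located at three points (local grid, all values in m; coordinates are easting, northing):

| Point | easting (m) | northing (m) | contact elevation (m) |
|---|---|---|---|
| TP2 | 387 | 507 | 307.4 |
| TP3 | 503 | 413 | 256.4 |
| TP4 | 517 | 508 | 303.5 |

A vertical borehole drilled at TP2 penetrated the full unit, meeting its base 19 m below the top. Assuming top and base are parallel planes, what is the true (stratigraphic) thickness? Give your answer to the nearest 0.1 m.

17.0 m

Let the plane be z = a·easting + b·northing + c.
TP3−TP2: 116a − 94b = −51;  TP4−TP2: 130a + 1b = −3.9.
Solving gives a = −0.03385, b = 0.50078.
|∇z| = √(a²+b²) = 0.50192, so dip δ = arctan(0.50192) = 26.65°.
True thickness = vertical thickness × cos δ = 19 × cos 26.65° = 17.0 m.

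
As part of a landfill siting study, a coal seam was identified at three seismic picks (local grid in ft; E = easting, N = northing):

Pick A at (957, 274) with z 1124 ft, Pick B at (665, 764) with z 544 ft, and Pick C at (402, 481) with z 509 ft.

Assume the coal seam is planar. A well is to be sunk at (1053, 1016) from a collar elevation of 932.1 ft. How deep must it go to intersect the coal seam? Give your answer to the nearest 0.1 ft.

Two edge vectors: Pick A→Pick B = (-292, 490, -580), Pick A→Pick C = (-555, 207, -615).
Normal n = (Pick A→Pick B) × (Pick A→Pick C) = (-181290, 142320, 211506).
So ∂z/∂E = −n_x/n_z = 0.857139 and ∂z/∂N = −n_y/n_z = −0.672889.
Intercept c from Pick A: 1124 − 820.28 + 184.37 = 488.09.
At (1053, 1016): z_contact = 902.57 − 683.65 + 488.09 = 707.00 ft.
Depth below ground = 932.1 − 707.00 = 225.1 ft.

225.1 ft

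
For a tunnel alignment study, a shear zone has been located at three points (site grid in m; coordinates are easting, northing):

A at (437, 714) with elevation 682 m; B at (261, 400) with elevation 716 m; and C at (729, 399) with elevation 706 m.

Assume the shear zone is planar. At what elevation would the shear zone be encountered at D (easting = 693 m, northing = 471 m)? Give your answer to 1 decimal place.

699.9 m

Let the plane be z = a·easting + b·northing + c.
B−A: −176a − 314b = 34;  C−A: 292a − 315b = 24.
Solving gives a = −0.02157, b = −0.09619.
Then c = 682 − a·437 − b·714 = 760.11.
At (693, 471): z = −15.0 − 45.3 + 760.11 = 699.9 m.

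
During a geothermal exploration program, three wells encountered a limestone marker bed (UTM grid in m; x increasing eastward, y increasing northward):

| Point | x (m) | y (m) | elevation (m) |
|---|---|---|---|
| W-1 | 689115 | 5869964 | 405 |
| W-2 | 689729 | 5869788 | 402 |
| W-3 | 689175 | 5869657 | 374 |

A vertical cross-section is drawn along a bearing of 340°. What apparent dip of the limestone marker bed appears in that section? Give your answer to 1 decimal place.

Let the plane be z = a·x + b·y + c.
W-2−W-1: 614a − 176b = −3;  W-3−W-1: 60a − 307b = −31.
Solving gives a = 0.02549, b = 0.10596.
Unit vector along 340° is (sin 340°, cos 340°) = (-0.3420, 0.9397).
Slope in that direction = a·(-0.3420) + b·(0.9397) = 0.09085.
Apparent dip = arctan|0.09085| = 5.2° (true dip is 6.2°, so apparent ≤ true as expected).

5.2°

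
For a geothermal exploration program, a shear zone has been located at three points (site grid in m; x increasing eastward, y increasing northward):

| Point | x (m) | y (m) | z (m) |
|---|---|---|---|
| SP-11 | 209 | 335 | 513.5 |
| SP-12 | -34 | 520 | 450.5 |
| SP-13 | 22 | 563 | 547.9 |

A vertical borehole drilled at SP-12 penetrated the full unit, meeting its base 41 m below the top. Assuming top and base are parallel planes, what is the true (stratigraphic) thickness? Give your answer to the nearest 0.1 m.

Let the plane be z = a·x + b·y + c.
SP-12−SP-11: −243a + 185b = −63;  SP-13−SP-11: −187a + 228b = 34.4.
Solving gives a = 0.99611, b = 0.96786.
|∇z| = √(a²+b²) = 1.38888, so dip δ = arctan(1.38888) = 54.25°.
True thickness = vertical thickness × cos δ = 41 × cos 54.25° = 24.0 m.

24.0 m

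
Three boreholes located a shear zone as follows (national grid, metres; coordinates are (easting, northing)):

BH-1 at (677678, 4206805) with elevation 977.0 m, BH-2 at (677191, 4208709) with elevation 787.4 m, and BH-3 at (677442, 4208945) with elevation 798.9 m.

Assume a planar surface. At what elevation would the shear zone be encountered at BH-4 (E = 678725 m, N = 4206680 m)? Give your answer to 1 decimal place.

Two edge vectors: BH-1→BH-2 = (-487, 1904, -189.6), BH-1→BH-3 = (-236, 2140, -178.1).
Normal n = (BH-1→BH-2) × (BH-1→BH-3) = (66641.6, -41989.1, -592836).
So ∂z/∂E = −n_x/n_z = 0.112411527 and ∂z/∂N = −n_y/n_z = −0.070827514.
Intercept c from BH-1: 977 − 76178.82 + 297957.54 = 222755.72.
At (678725, 4206680): z = 76296.5 − 297948.7 + 222755.72 = 1103.5 m.

1103.5 m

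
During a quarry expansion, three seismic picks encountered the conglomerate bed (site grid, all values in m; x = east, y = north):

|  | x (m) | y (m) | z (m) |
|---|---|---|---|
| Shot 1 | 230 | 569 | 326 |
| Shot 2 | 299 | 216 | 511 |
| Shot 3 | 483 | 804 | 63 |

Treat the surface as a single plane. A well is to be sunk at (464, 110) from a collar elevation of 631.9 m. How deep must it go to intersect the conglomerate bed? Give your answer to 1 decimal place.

Two edge vectors: Shot 1→Shot 2 = (69, -353, 185), Shot 1→Shot 3 = (253, 235, -263).
Normal n = (Shot 1→Shot 2) × (Shot 1→Shot 3) = (49364, 64952, 105524).
So ∂z/∂x = −n_x/n_z = −0.46780 and ∂z/∂y = −n_y/n_z = −0.61552.
Intercept c from Shot 1: 326 + 107.59 + 350.23 = 783.82.
At (464, 110): z_contact = −217.06 − 67.71 + 783.82 = 499.06 m.
Depth below ground = 631.9 − 499.06 = 132.8 m.

132.8 m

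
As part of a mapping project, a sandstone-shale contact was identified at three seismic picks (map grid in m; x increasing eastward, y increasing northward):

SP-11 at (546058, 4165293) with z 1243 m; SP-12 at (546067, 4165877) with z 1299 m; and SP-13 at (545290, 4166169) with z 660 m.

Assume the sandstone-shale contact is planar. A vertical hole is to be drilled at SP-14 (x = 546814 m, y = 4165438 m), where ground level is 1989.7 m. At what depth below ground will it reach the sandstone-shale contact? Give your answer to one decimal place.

Two edge vectors: SP-11→SP-12 = (9, 584, 56), SP-11→SP-13 = (-768, 876, -583).
Normal n = (SP-11→SP-12) × (SP-11→SP-13) = (-389528, -37761, 456396).
So ∂z/∂x = −n_x/n_z = 0.853486884 and ∂z/∂y = −n_y/n_z = 0.082737360.
Intercept c from SP-11: 1243 − 466053.34 − 344625.35 = −809435.69.
At (546814, 4165438): z_contact = 466698.58 + 344637.34 − 809435.69 = 1900.23 m.
Depth below ground = 1989.7 − 1900.23 = 89.5 m.

89.5 m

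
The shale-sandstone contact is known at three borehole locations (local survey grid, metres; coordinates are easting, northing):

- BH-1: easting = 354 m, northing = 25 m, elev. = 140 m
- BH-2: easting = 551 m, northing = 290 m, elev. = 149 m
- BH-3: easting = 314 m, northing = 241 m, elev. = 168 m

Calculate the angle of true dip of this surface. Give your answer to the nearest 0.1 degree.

8.6°

Two edge vectors: BH-1→BH-2 = (197, 265, 9), BH-1→BH-3 = (-40, 216, 28).
Normal n = (BH-1→BH-2) × (BH-1→BH-3) = (5476, -5876, 53152).
So ∂z/∂easting = −n_x/n_z = −0.10303 and ∂z/∂northing = −n_y/n_z = 0.11055.
Gradient magnitude |∇z| = √(a² + b²) = √(0.01061 + 0.01222) = 0.15111.
True dip = arctan(0.15111) = 8.6°, dipping toward SE (azimuth ≈ 137°).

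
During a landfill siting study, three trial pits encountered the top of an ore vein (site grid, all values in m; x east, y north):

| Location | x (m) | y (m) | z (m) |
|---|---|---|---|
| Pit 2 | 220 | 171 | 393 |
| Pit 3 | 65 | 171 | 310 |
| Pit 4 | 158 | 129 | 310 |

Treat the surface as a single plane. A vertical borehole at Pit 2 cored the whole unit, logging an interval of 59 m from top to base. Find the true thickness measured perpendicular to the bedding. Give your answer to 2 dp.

Let the plane be z = a·x + b·y + c.
Pit 3−Pit 2: −155a + 0b = −83;  Pit 4−Pit 2: −62a − 42b = −83.
Solving gives a = 0.53548, b = 1.18571.
|∇z| = √(a²+b²) = 1.30102, so dip δ = arctan(1.30102) = 52.45°.
True thickness = vertical thickness × cos δ = 59 × cos 52.45° = 35.96 m.

35.96 m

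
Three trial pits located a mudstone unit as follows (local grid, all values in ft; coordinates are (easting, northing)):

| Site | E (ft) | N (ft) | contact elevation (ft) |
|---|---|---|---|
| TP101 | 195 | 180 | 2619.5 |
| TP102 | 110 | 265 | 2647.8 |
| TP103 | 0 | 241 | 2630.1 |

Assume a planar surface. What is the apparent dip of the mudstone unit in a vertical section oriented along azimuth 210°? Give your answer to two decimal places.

21.17°

Let the plane be z = a·E + b·N + c.
TP102−TP101: −85a + 85b = 28.3;  TP103−TP101: −195a + 61b = 10.6.
Solving gives a = 0.07246, b = 0.40540.
Unit vector along 210° is (sin 210°, cos 210°) = (-0.5000, -0.8660).
Slope in that direction = a·(-0.5000) + b·(-0.8660) = −0.38732.
Apparent dip = arctan|0.38732| = 21.17° (true dip is 22.4°, so apparent ≤ true as expected).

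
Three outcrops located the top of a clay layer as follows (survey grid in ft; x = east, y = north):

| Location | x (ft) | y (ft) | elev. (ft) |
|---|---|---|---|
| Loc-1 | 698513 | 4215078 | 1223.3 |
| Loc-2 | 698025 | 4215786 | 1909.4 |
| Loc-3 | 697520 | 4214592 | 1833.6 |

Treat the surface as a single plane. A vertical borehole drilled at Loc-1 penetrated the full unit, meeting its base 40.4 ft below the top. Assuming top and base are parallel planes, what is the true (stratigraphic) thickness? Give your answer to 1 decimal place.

Let the plane be z = a·x + b·y + c.
Loc-2−Loc-1: −488a + 708b = 686.1;  Loc-3−Loc-1: −993a − 486b = 610.3.
Solving gives a = −0.81422, b = 0.40786.
|∇z| = √(a²+b²) = 0.91066, so dip δ = arctan(0.91066) = 42.32°.
True thickness = vertical thickness × cos δ = 40.4 × cos 42.32° = 29.9 ft.

29.9 ft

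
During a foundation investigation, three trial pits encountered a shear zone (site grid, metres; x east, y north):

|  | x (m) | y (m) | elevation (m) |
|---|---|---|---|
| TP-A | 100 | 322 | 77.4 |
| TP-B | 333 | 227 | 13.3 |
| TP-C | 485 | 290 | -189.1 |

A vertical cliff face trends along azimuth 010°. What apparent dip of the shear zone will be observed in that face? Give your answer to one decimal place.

54.5°

Let the plane be z = a·x + b·y + c.
TP-B−TP-A: 233a − 95b = −64.1;  TP-C−TP-A: 385a − 32b = −266.5.
Solving gives a = −0.79901, b = −1.28493.
Unit vector along 010° is (sin 10°, cos 10°) = (0.1736, 0.9848).
Slope in that direction = a·(0.1736) + b·(0.9848) = −1.40416.
Apparent dip = arctan|1.40416| = 54.5° (true dip is 56.5°, so apparent ≤ true as expected).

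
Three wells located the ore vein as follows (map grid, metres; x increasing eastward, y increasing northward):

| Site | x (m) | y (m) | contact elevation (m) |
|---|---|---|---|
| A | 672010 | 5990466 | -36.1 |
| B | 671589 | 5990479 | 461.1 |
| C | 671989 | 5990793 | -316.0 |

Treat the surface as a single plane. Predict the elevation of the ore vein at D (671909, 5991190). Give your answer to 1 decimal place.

Let the plane be z = a·x + b·y + c.
B−A: −421a + 13b = 497.2;  C−A: −21a + 327b = −279.9.
Solving gives a = −1.209827940, b = −0.933658675.
Then c = -36.1 − a·672010 − b·5990466 = 6406030.92.
At (671909, 5991190): z = −812894.3 − 5593726.5 + 6406030.92 = -589.9 m.

-589.9 m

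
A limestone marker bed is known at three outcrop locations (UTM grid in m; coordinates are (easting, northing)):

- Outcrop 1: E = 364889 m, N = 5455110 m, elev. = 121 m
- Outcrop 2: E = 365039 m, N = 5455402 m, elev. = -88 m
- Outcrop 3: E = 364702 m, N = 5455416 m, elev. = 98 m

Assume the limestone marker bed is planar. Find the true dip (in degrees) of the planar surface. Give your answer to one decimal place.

Let the plane be z = a·E + b·N + c.
Outcrop 2−Outcrop 1: 150a + 292b = −209;  Outcrop 3−Outcrop 1: −187a + 306b = −23.
Solving gives a = −0.56951, b = −0.42320.
Gradient magnitude |∇z| = √(a² + b²) = √(0.32434 + 0.17910) = 0.70953.
True dip = arctan(0.70953) = 35.4°, dipping toward NE (azimuth ≈ 053°).

35.4°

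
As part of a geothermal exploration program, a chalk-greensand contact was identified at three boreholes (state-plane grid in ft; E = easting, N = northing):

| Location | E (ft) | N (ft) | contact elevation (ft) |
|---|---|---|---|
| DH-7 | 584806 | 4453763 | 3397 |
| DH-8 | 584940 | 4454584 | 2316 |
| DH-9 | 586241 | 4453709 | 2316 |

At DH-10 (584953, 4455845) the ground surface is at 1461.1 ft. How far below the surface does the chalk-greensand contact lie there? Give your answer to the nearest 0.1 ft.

Two edge vectors: DH-7→DH-8 = (134, 821, -1081), DH-7→DH-9 = (1435, -54, -1081).
Normal n = (DH-7→DH-8) × (DH-7→DH-9) = (-945875, -1406381, -1185371).
So ∂z/∂E = −n_x/n_z = −0.797956927 and ∂z/∂N = −n_y/n_z = −1.186447956.
Intercept c from DH-7: 3397 + 466650.00 + 5284158.01 = 5754205.01.
At (584953, 4455845): z_contact = −466767.30 − 5286628.19 + 5754205.01 = 809.52 ft.
Depth below ground = 1461.1 − 809.52 = 651.6 ft.

651.6 ft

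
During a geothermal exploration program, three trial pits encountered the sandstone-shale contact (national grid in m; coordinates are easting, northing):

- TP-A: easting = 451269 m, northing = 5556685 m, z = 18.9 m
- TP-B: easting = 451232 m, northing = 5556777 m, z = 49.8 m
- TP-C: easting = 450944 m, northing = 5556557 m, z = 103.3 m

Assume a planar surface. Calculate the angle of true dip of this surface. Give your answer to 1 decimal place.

Let the plane be z = a·easting + b·northing + c.
TP-B−TP-A: −37a + 92b = 30.9;  TP-C−TP-A: −325a − 128b = 84.4.
Solving gives a = −0.33838, b = 0.19978.
Gradient magnitude |∇z| = √(a² + b²) = √(0.11450 + 0.03991) = 0.39295.
True dip = arctan(0.39295) = 21.5°, dipping toward ESE (azimuth ≈ 121°).

21.5°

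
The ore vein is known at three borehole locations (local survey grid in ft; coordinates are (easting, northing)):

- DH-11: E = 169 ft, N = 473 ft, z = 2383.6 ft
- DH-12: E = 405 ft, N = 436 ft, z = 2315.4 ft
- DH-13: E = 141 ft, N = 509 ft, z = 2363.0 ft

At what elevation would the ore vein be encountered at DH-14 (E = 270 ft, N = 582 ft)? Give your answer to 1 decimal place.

Let the plane be z = a·E + b·N + c.
DH-12−DH-11: 236a − 37b = −68.2;  DH-13−DH-11: −28a + 36b = −20.6.
Solving gives a = −0.43129, b = −0.90767.
Then c = 2383.6 − a·169 − b·473 = 2885.81.
At (270, 582): z = −116.4 − 528.3 + 2885.81 = 2241.1 ft.

2241.1 ft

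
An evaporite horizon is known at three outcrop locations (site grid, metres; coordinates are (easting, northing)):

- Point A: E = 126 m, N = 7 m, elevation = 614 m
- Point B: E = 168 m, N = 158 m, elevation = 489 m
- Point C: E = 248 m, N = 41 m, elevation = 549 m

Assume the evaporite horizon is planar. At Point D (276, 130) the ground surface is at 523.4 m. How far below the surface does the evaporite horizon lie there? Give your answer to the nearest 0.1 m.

49.1 m

Two edge vectors: Point A→Point B = (42, 151, -125), Point A→Point C = (122, 34, -65).
Normal n = (Point A→Point B) × (Point A→Point C) = (-5565, -12520, -16994).
So ∂z/∂E = −n_x/n_z = −0.32747 and ∂z/∂N = −n_y/n_z = −0.73673.
Intercept c from Point A: 614 + 41.26 + 5.16 = 660.42.
At (276, 130): z_contact = −90.38 − 95.77 + 660.42 = 474.26 m.
Depth below ground = 523.4 − 474.26 = 49.1 m.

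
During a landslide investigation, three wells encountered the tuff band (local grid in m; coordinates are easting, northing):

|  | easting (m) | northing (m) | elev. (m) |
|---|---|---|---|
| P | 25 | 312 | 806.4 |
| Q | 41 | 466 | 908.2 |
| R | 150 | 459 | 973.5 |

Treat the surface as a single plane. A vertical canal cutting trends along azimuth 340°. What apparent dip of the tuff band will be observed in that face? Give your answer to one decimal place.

18.8°

Let the plane be z = a·easting + b·northing + c.
Q−P: 16a + 154b = 101.8;  R−P: 125a + 147b = 167.1.
Solving gives a = 0.63728, b = 0.59483.
Unit vector along 340° is (sin 340°, cos 340°) = (-0.3420, 0.9397).
Slope in that direction = a·(-0.3420) + b·(0.9397) = 0.34099.
Apparent dip = arctan|0.34099| = 18.8° (true dip is 41.1°, so apparent ≤ true as expected).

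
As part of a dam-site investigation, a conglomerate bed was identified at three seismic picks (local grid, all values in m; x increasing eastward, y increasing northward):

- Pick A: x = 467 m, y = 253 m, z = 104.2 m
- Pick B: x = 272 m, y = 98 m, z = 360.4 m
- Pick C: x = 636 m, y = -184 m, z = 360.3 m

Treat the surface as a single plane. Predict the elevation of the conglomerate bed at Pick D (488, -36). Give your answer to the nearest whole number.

Two edge vectors: Pick A→Pick B = (-195, -155, 256.2), Pick A→Pick C = (169, -437, 256.1).
Normal n = (Pick A→Pick B) × (Pick A→Pick C) = (72263.9, 93237.3, 111410).
So ∂z/∂x = −n_x/n_z = −0.64863 and ∂z/∂y = −n_y/n_z = −0.83688.
Intercept c from Pick A: 104.2 + 302.91 + 211.73 = 618.84.
At (488, -36): z = −316.5 + 30.1 + 618.84 = 332.4 m.

332 m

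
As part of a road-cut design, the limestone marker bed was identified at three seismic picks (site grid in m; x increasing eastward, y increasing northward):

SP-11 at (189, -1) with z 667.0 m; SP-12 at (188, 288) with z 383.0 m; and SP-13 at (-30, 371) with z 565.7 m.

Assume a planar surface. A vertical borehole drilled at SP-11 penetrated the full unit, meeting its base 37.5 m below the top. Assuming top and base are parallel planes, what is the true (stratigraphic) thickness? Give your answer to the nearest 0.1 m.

20.2 m

Two edge vectors: SP-11→SP-12 = (-1, 289, -284), SP-11→SP-13 = (-219, 372, -101.3).
Normal n = (SP-11→SP-12) × (SP-11→SP-13) = (76372.3, 62094.7, 62919).
So ∂z/∂x = −n_x/n_z = −1.21382 and ∂z/∂y = −n_y/n_z = −0.98690.
|∇z| = √(a²+b²) = 1.56439, so dip δ = arctan(1.56439) = 57.41°.
True thickness = vertical thickness × cos δ = 37.5 × cos 57.41° = 20.2 m.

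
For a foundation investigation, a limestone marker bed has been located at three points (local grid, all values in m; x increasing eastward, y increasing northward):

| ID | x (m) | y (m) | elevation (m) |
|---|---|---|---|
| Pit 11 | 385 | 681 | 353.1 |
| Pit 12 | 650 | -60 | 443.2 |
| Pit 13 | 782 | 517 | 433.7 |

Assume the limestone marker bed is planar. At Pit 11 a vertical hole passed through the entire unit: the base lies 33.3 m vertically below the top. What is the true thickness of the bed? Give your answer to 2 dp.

Let the plane be z = a·x + b·y + c.
Pit 12−Pit 11: 265a − 741b = 90.1;  Pit 13−Pit 11: 397a − 164b = 80.6.
Solving gives a = 0.17928, b = −0.05748.
|∇z| = √(a²+b²) = 0.18827, so dip δ = arctan(0.18827) = 10.66°.
True thickness = vertical thickness × cos δ = 33.3 × cos 10.66° = 32.73 m.

32.73 m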